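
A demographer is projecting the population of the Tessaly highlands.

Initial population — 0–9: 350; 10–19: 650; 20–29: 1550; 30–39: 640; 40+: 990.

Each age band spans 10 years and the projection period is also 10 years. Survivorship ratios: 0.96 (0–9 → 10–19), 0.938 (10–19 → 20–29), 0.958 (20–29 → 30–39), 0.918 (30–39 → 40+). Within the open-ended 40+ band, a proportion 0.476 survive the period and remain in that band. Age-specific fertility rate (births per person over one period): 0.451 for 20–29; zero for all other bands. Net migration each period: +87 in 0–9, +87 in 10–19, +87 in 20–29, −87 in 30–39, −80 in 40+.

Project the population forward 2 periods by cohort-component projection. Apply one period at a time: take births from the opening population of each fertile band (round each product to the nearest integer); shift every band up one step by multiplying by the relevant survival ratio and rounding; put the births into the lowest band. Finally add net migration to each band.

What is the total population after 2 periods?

— Period 1 —
Births: 1550 × 0.451 = 699
10–19: 350 × 0.96 = 336
20–29: 650 × 0.938 = 610
30–39: 1550 × 0.958 = 1485
40+: 640 × 0.918 + 990 × 0.476 = 588 + 471 = 1059
Net migration: 0–9 + 87 → 786; 10–19 + 87 → 423; 20–29 + 87 → 697; 30–39 − 87 → 1398; 40+ − 80 → 979
→ [786, 423, 697, 1398, 979]
— Period 2 —
Births: 697 × 0.451 = 314
10–19: 786 × 0.96 = 755
20–29: 423 × 0.938 = 397
30–39: 697 × 0.958 = 668
40+: 1398 × 0.918 + 979 × 0.476 = 1283 + 466 = 1749
Net migration: 0–9 + 87 → 401; 10–19 + 87 → 842; 20–29 + 87 → 484; 30–39 − 87 → 581; 40+ − 80 → 1669
→ [401, 842, 484, 581, 1669]
Total after period 2: 401 + 842 + 484 + 581 + 1669 = 3977

3977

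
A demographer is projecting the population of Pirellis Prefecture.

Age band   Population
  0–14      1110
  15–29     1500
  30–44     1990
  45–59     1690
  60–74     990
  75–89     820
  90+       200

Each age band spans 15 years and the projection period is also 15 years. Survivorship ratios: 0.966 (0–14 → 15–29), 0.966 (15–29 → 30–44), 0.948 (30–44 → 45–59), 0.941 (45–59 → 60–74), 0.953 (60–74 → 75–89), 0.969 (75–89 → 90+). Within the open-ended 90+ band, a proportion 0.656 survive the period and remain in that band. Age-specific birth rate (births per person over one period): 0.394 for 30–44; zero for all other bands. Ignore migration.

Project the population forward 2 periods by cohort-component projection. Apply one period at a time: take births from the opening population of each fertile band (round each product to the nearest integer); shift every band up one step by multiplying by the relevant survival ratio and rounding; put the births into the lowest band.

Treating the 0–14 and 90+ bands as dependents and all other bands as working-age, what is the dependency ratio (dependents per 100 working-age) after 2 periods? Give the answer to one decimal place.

Period 1:
Births: 1990 * 0.394 = 784
15–29: 1110 * 0.966 = 1072
30–44: 1500 * 0.966 = 1449
45–59: 1990 * 0.948 = 1887
60–74: 1690 * 0.941 = 1590
75–89: 990 * 0.953 = 943
90+: 820 * 0.969 + 200 * 0.656 = 795 + 131 = 926
Population now: 0–14=784, 15–29=1072, 30–44=1449, 45–59=1887, 60–74=1590, 75–89=943, 90+=926
Period 2:
Births: 1449 * 0.394 = 571
15–29: 784 * 0.966 = 757
30–44: 1072 * 0.966 = 1036
45–59: 1449 * 0.948 = 1374
60–74: 1887 * 0.941 = 1776
75–89: 1590 * 0.953 = 1515
90+: 943 * 0.969 + 926 * 0.656 = 914 + 607 = 1521
Population now: 0–14=571, 15–29=757, 30–44=1036, 45–59=1374, 60–74=1776, 75–89=1515, 90+=1521
Dependents (band 0–14 + band 90+) = 571 + 1521 = 2092; working-age = 6458; ratio = 2092/6458 × 100 = 32.4

32.4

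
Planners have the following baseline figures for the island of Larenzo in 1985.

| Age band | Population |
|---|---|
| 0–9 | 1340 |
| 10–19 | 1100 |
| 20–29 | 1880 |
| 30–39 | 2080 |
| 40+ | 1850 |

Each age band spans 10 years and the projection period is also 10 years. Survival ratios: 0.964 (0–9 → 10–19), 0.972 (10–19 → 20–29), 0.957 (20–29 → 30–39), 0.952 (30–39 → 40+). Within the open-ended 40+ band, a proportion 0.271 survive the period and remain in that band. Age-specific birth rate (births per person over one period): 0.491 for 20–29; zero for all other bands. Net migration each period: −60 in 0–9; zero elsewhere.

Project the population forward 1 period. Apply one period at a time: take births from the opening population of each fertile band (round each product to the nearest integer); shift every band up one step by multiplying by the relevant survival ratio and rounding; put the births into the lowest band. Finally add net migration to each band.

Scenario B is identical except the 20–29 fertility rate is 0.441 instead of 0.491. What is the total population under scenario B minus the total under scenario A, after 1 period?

-94

Call the groups 1 to 5, youngest first.
— Period 1 —
Births: 1880 * 0.491 = 923
Group 2: 1340 * 0.964 = 1292
Group 3: 1100 * 0.972 = 1069
Group 4: 1880 * 0.957 = 1799
Group 5: 2080 * 0.952 + 1850 * 0.271 = 1980 + 501 = 2481
Net migration: Group 1 − 60 → 863
→ [863, 1292, 1069, 1799, 2481]
Scenario A total after 1 period: 7504
Scenario B projection —
— Period 1 —
Births: 1880 * 0.441 = 829
Group 2: 1340 * 0.964 = 1292
Group 3: 1100 * 0.972 = 1069
Group 4: 1880 * 0.957 = 1799
Group 5: 2080 * 0.952 + 1850 * 0.271 = 1980 + 501 = 2481
Net migration: Group 1 − 60 → 769
→ [769, 1292, 1069, 1799, 2481]
Scenario B total after 1 period: 7410
Difference B − A = 7410 − 7504 = -94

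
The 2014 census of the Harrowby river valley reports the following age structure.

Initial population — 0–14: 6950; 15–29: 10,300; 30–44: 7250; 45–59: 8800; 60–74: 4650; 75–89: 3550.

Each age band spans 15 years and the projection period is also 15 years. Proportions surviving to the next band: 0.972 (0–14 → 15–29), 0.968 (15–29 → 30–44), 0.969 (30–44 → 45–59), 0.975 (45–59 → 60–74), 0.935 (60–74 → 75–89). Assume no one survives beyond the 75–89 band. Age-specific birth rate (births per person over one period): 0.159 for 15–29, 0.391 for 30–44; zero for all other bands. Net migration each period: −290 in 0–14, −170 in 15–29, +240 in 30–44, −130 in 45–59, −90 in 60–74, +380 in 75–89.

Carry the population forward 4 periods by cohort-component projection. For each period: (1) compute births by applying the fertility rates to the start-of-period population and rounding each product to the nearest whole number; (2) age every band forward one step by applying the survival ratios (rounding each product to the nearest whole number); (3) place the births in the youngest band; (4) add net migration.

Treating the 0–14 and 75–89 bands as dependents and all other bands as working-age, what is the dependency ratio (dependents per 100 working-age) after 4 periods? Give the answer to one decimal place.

65.8

After projecting period 1:
Births: 10300 × 0.159 = 1638, 7250 × 0.391 = 2835 → total 4473
15–29: 6950 × 0.972 = 6755
30–44: 10300 × 0.968 = 9970
45–59: 7250 × 0.969 = 7025
60–74: 8800 × 0.975 = 8580
75–89: 4650 × 0.935 = 4348
Net migration: 0–14 − 290 → 4183; 15–29 − 170 → 6585; 30–44 + 240 → 10210; 45–59 − 130 → 6895; 60–74 − 90 → 8490; 75–89 + 380 → 4728
→ [4183, 6585, 10210, 6895, 8490, 4728]
After projecting period 2:
Births: 6585 × 0.159 = 1047, 10210 × 0.391 = 3992 → total 5039
15–29: 4183 × 0.972 = 4066
30–44: 6585 × 0.968 = 6374
45–59: 10210 × 0.969 = 9893
60–74: 6895 × 0.975 = 6723
75–89: 8490 × 0.935 = 7938
Net migration: 0–14 − 290 → 4749; 15–29 − 170 → 3896; 30–44 + 240 → 6614; 45–59 − 130 → 9763; 60–74 − 90 → 6633; 75–89 + 380 → 8318
→ [4749, 3896, 6614, 9763, 6633, 8318]
After projecting period 3:
Births: 3896 × 0.159 = 619, 6614 × 0.391 = 2586 → total 3205
15–29: 4749 × 0.972 = 4616
30–44: 3896 × 0.968 = 3771
45–59: 6614 × 0.969 = 6409
60–74: 9763 × 0.975 = 9519
75–89: 6633 × 0.935 = 6202
Net migration: 0–14 − 290 → 2915; 15–29 − 170 → 4446; 30–44 + 240 → 4011; 45–59 − 130 → 6279; 60–74 − 90 → 9429; 75–89 + 380 → 6582
→ [2915, 4446, 4011, 6279, 9429, 6582]
After projecting period 4:
Births: 4446 × 0.159 = 707, 4011 × 0.391 = 1568 → total 2275
15–29: 2915 × 0.972 = 2833
30–44: 4446 × 0.968 = 4304
45–59: 4011 × 0.969 = 3887
60–74: 6279 × 0.975 = 6122
75–89: 9429 × 0.935 = 8816
Net migration: 0–14 − 290 → 1985; 15–29 − 170 → 2663; 30–44 + 240 → 4544; 45–59 − 130 → 3757; 60–74 − 90 → 6032; 75–89 + 380 → 9196
→ [1985, 2663, 4544, 3757, 6032, 9196]
Dependents (band 0–14 + band 75–89) = 1985 + 9196 = 11181; working-age = 16996; ratio = 11181/16996 × 100 = 65.8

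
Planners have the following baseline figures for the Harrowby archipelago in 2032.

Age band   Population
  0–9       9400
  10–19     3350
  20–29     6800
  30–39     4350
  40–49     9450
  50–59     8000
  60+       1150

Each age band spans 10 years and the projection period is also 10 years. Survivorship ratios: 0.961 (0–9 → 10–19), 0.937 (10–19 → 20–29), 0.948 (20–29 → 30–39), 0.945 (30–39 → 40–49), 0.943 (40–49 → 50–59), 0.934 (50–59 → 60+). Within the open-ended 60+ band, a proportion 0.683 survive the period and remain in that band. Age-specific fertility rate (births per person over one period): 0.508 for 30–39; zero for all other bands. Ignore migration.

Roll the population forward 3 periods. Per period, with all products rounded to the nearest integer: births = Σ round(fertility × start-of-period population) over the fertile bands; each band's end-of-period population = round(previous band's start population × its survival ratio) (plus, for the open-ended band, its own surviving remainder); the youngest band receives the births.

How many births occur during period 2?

Period 1.
Births: 4350 × 0.508 = 2210
10–19: 9400 × 0.961 = 9033
20–29: 3350 × 0.937 = 3139
30–39: 6800 × 0.948 = 6446
40–49: 4350 × 0.945 = 4111
50–59: 9450 × 0.943 = 8911
60+: 8000 × 0.934 + 1150 × 0.683 = 7472 + 785 = 8257
End of period: [2210, 9033, 3139, 6446, 4111, 8911, 8257]
Period 2.
Births: 6446 × 0.508 = 3275
10–19: 2210 × 0.961 = 2124
20–29: 9033 × 0.937 = 8464
30–39: 3139 × 0.948 = 2976
40–49: 6446 × 0.945 = 6091
50–59: 4111 × 0.943 = 3877
60+: 8911 × 0.934 + 8257 × 0.683 = 8323 + 5640 = 13963
End of period: [3275, 2124, 8464, 2976, 6091, 3877, 13963]

3275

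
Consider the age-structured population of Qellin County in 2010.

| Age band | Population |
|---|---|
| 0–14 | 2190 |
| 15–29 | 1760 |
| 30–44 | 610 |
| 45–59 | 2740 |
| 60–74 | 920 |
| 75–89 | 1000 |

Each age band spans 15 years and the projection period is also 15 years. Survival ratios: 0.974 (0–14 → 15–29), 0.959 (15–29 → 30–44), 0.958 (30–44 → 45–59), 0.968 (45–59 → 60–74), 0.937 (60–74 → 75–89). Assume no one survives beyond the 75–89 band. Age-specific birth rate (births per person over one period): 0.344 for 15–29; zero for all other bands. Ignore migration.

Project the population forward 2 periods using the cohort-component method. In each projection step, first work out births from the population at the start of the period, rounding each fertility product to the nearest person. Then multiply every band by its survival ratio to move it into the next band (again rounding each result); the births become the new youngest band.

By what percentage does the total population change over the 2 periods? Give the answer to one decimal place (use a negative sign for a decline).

— Period 1 —
Births: 1760 * 0.344 = 605
15–29: 2190 * 0.974 = 2133
30–44: 1760 * 0.959 = 1688
45–59: 610 * 0.958 = 584
60–74: 2740 * 0.968 = 2652
75–89: 920 * 0.937 = 862
Giving 605 / 2133 / 1688 / 584 / 2652 / 862.
— Period 2 —
Births: 2133 * 0.344 = 734
15–29: 605 * 0.974 = 589
30–44: 2133 * 0.959 = 2046
45–59: 1688 * 0.958 = 1617
60–74: 584 * 0.968 = 565
75–89: 2652 * 0.937 = 2485
Giving 734 / 589 / 2046 / 1617 / 565 / 2485.
Total: 9220 → 8036; change = -1184; percentage change = -12.8%

-12.8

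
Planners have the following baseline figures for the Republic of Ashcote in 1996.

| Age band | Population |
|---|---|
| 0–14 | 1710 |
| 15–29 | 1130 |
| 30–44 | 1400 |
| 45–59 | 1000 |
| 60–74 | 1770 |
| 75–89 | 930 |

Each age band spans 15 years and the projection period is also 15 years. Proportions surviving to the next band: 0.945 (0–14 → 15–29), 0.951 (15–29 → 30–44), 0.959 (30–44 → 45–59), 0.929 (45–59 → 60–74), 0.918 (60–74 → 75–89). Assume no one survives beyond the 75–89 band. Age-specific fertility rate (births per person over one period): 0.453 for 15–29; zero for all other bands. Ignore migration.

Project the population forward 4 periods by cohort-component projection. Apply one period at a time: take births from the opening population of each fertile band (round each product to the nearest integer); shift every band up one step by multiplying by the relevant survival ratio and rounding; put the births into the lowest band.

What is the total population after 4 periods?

3867

After projecting period 1:
Births: 1130 * 0.453 = 512
15–29: 1710 * 0.945 = 1616
30–44: 1130 * 0.951 = 1075
45–59: 1400 * 0.959 = 1343
60–74: 1000 * 0.929 = 929
75–89: 1770 * 0.918 = 1625
End of period: [512, 1616, 1075, 1343, 929, 1625]
After projecting period 2:
Births: 1616 * 0.453 = 732
15–29: 512 * 0.945 = 484
30–44: 1616 * 0.951 = 1537
45–59: 1075 * 0.959 = 1031
60–74: 1343 * 0.929 = 1248
75–89: 929 * 0.918 = 853
End of period: [732, 484, 1537, 1031, 1248, 853]
After projecting period 3:
Births: 484 * 0.453 = 219
15–29: 732 * 0.945 = 692
30–44: 484 * 0.951 = 460
45–59: 1537 * 0.959 = 1474
60–74: 1031 * 0.929 = 958
75–89: 1248 * 0.918 = 1146
End of period: [219, 692, 460, 1474, 958, 1146]
After projecting period 4:
Births: 692 * 0.453 = 313
15–29: 219 * 0.945 = 207
30–44: 692 * 0.951 = 658
45–59: 460 * 0.959 = 441
60–74: 1474 * 0.929 = 1369
75–89: 958 * 0.918 = 879
End of period: [313, 207, 658, 441, 1369, 879]
Total after period 4: 313 + 207 + 658 + 441 + 1369 + 879 = 3867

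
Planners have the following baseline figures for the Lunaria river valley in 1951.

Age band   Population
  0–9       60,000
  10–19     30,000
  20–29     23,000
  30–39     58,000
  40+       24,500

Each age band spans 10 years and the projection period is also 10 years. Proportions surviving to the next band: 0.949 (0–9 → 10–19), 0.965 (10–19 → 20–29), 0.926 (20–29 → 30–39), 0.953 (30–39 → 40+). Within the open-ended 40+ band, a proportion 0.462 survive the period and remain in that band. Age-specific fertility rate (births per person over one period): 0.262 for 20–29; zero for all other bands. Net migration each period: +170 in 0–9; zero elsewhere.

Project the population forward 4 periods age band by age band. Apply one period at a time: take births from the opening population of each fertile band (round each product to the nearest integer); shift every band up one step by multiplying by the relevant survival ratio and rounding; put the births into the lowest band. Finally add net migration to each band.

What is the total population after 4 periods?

99027

— Period 1 —
Births: 23000 × 0.262 = 6026
10–19: 60000 × 0.949 = 56940
20–29: 30000 × 0.965 = 28950
30–39: 23000 × 0.926 = 21298
40+: 58000 × 0.953 + 24500 × 0.462 = 55274 + 11319 = 66593
Net migration: 0–9 + 170 → 6196
→ [6196, 56940, 28950, 21298, 66593]
— Period 2 —
Births: 28950 × 0.262 = 7585
10–19: 6196 × 0.949 = 5880
20–29: 56940 × 0.965 = 54947
30–39: 28950 × 0.926 = 26808
40+: 21298 × 0.953 + 66593 × 0.462 = 20297 + 30766 = 51063
Net migration: 0–9 + 170 → 7755
→ [7755, 5880, 54947, 26808, 51063]
— Period 3 —
Births: 54947 × 0.262 = 14396
10–19: 7755 × 0.949 = 7359
20–29: 5880 × 0.965 = 5674
30–39: 54947 × 0.926 = 50881
40+: 26808 × 0.953 + 51063 × 0.462 = 25548 + 23591 = 49139
Net migration: 0–9 + 170 → 14566
→ [14566, 7359, 5674, 50881, 49139]
— Period 4 —
Births: 5674 × 0.262 = 1487
10–19: 14566 × 0.949 = 13823
20–29: 7359 × 0.965 = 7101
30–39: 5674 × 0.926 = 5254
40+: 50881 × 0.953 + 49139 × 0.462 = 48490 + 22702 = 71192
Net migration: 0–9 + 170 → 1657
→ [1657, 13823, 7101, 5254, 71192]
Total after period 4: 1657 + 13823 + 7101 + 5254 + 71192 = 99027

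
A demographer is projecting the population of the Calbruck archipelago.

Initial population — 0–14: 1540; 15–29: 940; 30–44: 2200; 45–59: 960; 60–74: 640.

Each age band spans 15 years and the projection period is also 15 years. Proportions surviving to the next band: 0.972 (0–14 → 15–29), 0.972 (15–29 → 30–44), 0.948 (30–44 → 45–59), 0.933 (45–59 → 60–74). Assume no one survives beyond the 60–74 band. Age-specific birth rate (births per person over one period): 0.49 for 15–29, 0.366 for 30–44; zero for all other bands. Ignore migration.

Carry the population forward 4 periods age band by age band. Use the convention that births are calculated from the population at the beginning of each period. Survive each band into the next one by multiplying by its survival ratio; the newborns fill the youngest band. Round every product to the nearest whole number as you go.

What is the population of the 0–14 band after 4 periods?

Call the bands 1 to 5, youngest first.
After projecting period 1:
Births: 940 * 0.49 = 461  |  2200 * 0.366 = 805 ⇒ total 1266
Band 2: 1540 * 0.972 = 1497
Band 3: 940 * 0.972 = 914
Band 4: 2200 * 0.948 = 2086
Band 5: 960 * 0.933 = 896
End of period: [1266, 1497, 914, 2086, 896]
After projecting period 2:
Births: 1497 * 0.49 = 734  |  914 * 0.366 = 335 ⇒ total 1069
Band 2: 1266 * 0.972 = 1231
Band 3: 1497 * 0.972 = 1455
Band 4: 914 * 0.948 = 866
Band 5: 2086 * 0.933 = 1946
End of period: [1069, 1231, 1455, 866, 1946]
After projecting period 3:
Births: 1231 * 0.49 = 603  |  1455 * 0.366 = 533 ⇒ total 1136
Band 2: 1069 * 0.972 = 1039
Band 3: 1231 * 0.972 = 1197
Band 4: 1455 * 0.948 = 1379
Band 5: 866 * 0.933 = 808
End of period: [1136, 1039, 1197, 1379, 808]
After projecting period 4:
Births: 1039 * 0.49 = 509  |  1197 * 0.366 = 438 ⇒ total 947
Band 2: 1136 * 0.972 = 1104
Band 3: 1039 * 0.972 = 1010
Band 4: 1197 * 0.948 = 1135
Band 5: 1379 * 0.933 = 1287
End of period: [947, 1104, 1010, 1135, 1287]

947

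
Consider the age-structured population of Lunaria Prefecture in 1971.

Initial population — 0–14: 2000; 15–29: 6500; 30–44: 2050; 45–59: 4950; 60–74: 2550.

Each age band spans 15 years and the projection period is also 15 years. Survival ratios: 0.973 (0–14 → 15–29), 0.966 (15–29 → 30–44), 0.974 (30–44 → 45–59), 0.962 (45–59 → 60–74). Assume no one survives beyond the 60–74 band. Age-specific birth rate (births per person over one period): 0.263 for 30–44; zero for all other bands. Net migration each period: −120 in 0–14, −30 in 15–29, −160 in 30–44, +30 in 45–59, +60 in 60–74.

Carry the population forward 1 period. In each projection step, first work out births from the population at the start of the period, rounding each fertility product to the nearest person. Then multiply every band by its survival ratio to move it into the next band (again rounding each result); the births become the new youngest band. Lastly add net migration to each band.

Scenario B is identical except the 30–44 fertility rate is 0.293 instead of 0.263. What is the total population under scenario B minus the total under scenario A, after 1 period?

Call the groups 1 to 5, youngest first.
After projecting period 1:
Births: 2050 × 0.263 = 539
Group 2: 2000 × 0.973 = 1946
Group 3: 6500 × 0.966 = 6279
Group 4: 2050 × 0.974 = 1997
Group 5: 4950 × 0.962 = 4762
Net migration: Group 1 − 120 → 419; Group 2 − 30 → 1916; Group 3 − 160 → 6119; Group 4 + 30 → 2027; Group 5 + 60 → 4822
→ [419, 1916, 6119, 2027, 4822]
Scenario A total after 1 period: 15303
Scenario B projection —
After projecting period 1:
Births: 2050 × 0.293 = 601
Group 2: 2000 × 0.973 = 1946
Group 3: 6500 × 0.966 = 6279
Group 4: 2050 × 0.974 = 1997
Group 5: 4950 × 0.962 = 4762
Net migration: Group 1 − 120 → 481; Group 2 − 30 → 1916; Group 3 − 160 → 6119; Group 4 + 30 → 2027; Group 5 + 60 → 4822
→ [481, 1916, 6119, 2027, 4822]
Scenario B total after 1 period: 15365
Difference B − A = 15365 − 15303 = 62

62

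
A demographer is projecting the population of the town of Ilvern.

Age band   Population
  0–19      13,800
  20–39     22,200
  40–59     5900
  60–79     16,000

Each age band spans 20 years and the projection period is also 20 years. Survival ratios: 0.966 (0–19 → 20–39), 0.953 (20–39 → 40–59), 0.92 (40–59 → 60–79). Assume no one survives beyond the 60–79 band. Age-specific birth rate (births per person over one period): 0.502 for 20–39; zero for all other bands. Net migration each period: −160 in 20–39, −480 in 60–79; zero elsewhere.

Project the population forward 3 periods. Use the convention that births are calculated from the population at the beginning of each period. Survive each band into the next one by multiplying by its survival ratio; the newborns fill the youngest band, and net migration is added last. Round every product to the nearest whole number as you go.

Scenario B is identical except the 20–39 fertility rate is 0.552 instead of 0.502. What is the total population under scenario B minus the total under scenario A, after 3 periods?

2779

Period 1:
Births: 22200 × 0.502 = 11144
20–39: 13800 × 0.966 = 13331
40–59: 22200 × 0.953 = 21157
60–79: 5900 × 0.92 = 5428
Net migration: 20–39 − 160 → 13171; 60–79 − 480 → 4948
Population now: 0–19=11144, 20–39=13171, 40–59=21157, 60–79=4948
Period 2:
Births: 13171 × 0.502 = 6612
20–39: 11144 × 0.966 = 10765
40–59: 13171 × 0.953 = 12552
60–79: 21157 × 0.92 = 19464
Net migration: 20–39 − 160 → 10605; 60–79 − 480 → 18984
Population now: 0–19=6612, 20–39=10605, 40–59=12552, 60–79=18984
Period 3:
Births: 10605 × 0.502 = 5324
20–39: 6612 × 0.966 = 6387
40–59: 10605 × 0.953 = 10107
60–79: 12552 × 0.92 = 11548
Net migration: 20–39 − 160 → 6227; 60–79 − 480 → 11068
Population now: 0–19=5324, 20–39=6227, 40–59=10107, 60–79=11068
Scenario A total after 3 periods: 32726
Scenario B projection —
Period 1:
Births: 22200 × 0.552 = 12254
20–39: 13800 × 0.966 = 13331
40–59: 22200 × 0.953 = 21157
60–79: 5900 × 0.92 = 5428
Net migration: 20–39 − 160 → 13171; 60–79 − 480 → 4948
Population now: 0–19=12254, 20–39=13171, 40–59=21157, 60–79=4948
Period 2:
Births: 13171 × 0.552 = 7270
20–39: 12254 × 0.966 = 11837
40–59: 13171 × 0.953 = 12552
60–79: 21157 × 0.92 = 19464
Net migration: 20–39 − 160 → 11677; 60–79 − 480 → 18984
Population now: 0–19=7270, 20–39=11677, 40–59=12552, 60–79=18984
Period 3:
Births: 11677 × 0.552 = 6446
20–39: 7270 × 0.966 = 7023
40–59: 11677 × 0.953 = 11128
60–79: 12552 × 0.92 = 11548
Net migration: 20–39 − 160 → 6863; 60–79 − 480 → 11068
Population now: 0–19=6446, 20–39=6863, 40–59=11128, 60–79=11068
Scenario B total after 3 periods: 35505
Difference B − A = 35505 − 32726 = 2779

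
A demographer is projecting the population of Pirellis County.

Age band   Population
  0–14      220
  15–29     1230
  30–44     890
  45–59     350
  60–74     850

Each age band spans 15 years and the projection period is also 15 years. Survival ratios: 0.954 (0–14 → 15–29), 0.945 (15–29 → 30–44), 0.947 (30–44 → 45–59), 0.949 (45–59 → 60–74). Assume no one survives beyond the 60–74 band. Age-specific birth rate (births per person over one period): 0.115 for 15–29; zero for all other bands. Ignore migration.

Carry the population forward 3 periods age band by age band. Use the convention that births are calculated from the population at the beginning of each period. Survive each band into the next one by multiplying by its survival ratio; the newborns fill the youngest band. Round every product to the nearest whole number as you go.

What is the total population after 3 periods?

1399

[period 1]
Births: 1230 × 0.115 = 141
15–29: 220 × 0.954 = 210
30–44: 1230 × 0.945 = 1162
45–59: 890 × 0.947 = 843
60–74: 350 × 0.949 = 332
→ [141, 210, 1162, 843, 332]
[period 2]
Births: 210 × 0.115 = 24
15–29: 141 × 0.954 = 135
30–44: 210 × 0.945 = 198
45–59: 1162 × 0.947 = 1100
60–74: 843 × 0.949 = 800
→ [24, 135, 198, 1100, 800]
[period 3]
Births: 135 × 0.115 = 16
15–29: 24 × 0.954 = 23
30–44: 135 × 0.945 = 128
45–59: 198 × 0.947 = 188
60–74: 1100 × 0.949 = 1044
→ [16, 23, 128, 188, 1044]
Total after period 3: 16 + 23 + 128 + 188 + 1044 = 1399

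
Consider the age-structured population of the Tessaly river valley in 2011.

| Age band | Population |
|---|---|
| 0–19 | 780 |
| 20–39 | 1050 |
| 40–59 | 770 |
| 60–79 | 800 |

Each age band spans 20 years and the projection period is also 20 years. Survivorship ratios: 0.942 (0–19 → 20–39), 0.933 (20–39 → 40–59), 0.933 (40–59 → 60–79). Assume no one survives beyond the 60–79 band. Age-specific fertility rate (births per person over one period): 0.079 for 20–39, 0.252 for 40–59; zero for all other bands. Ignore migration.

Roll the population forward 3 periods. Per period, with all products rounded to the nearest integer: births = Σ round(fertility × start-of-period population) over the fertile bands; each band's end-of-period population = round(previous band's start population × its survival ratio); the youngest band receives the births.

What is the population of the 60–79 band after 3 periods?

640

[period 1]
Births: 1050 × 0.079 = 83 ; 770 × 0.252 = 194 ⇒ total 277
20–39: 780 × 0.942 = 735
40–59: 1050 × 0.933 = 980
60–79: 770 × 0.933 = 718
→ [277, 735, 980, 718]
[period 2]
Births: 735 × 0.079 = 58 ; 980 × 0.252 = 247 ⇒ total 305
20–39: 277 × 0.942 = 261
40–59: 735 × 0.933 = 686
60–79: 980 × 0.933 = 914
→ [305, 261, 686, 914]
[period 3]
Births: 261 × 0.079 = 21 ; 686 × 0.252 = 173 ⇒ total 194
20–39: 305 × 0.942 = 287
40–59: 261 × 0.933 = 244
60–79: 686 × 0.933 = 640
→ [194, 287, 244, 640]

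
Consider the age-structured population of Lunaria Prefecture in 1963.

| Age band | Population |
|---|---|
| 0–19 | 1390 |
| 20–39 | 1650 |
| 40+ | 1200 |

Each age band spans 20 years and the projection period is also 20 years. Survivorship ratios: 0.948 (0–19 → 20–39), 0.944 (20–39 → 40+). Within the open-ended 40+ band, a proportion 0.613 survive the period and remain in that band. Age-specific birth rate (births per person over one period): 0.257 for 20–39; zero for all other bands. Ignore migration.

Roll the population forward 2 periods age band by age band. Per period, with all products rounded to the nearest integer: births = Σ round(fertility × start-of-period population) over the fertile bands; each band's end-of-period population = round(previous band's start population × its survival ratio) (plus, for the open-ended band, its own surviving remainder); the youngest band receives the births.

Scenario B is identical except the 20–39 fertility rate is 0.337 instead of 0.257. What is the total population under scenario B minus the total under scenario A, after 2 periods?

[period 1]
Births: 1650 × 0.257 = 424
20–39: 1390 × 0.948 = 1318
40+: 1650 × 0.944 + 1200 × 0.613 = 1558 + 736 = 2294
End of period: [424, 1318, 2294]
[period 2]
Births: 1318 × 0.257 = 339
20–39: 424 × 0.948 = 402
40+: 1318 × 0.944 + 2294 × 0.613 = 1244 + 1406 = 2650
End of period: [339, 402, 2650]
Scenario A total after 2 periods: 3391
Scenario B projection —
[period 1]
Births: 1650 × 0.337 = 556
20–39: 1390 × 0.948 = 1318
40+: 1650 × 0.944 + 1200 × 0.613 = 1558 + 736 = 2294
End of period: [556, 1318, 2294]
[period 2]
Births: 1318 × 0.337 = 444
20–39: 556 × 0.948 = 527
40+: 1318 × 0.944 + 2294 × 0.613 = 1244 + 1406 = 2650
End of period: [444, 527, 2650]
Scenario B total after 2 periods: 3621
Difference B − A = 3621 − 3391 = 230

230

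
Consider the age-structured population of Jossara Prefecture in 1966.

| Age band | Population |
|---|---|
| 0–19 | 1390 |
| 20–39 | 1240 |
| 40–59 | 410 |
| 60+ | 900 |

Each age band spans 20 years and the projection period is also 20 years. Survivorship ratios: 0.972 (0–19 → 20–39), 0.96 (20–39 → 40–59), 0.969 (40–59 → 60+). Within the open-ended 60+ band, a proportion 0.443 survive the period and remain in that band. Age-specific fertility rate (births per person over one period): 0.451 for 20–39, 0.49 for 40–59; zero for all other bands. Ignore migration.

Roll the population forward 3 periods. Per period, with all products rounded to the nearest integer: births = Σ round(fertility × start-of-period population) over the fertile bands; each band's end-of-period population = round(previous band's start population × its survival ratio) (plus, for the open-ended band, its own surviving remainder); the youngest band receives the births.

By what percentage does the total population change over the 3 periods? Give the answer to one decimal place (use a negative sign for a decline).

20.8

Call the groups 1 to 4, youngest first.
[period 1]
Births: 1240 × 0.451 = 559  |  410 × 0.49 = 201 → 760
Group 2: 1390 × 0.972 = 1351
Group 3: 1240 × 0.96 = 1190
Group 4: 410 × 0.969 + 900 × 0.443 = 397 + 399 = 796
Giving 760 / 1351 / 1190 / 796.
[period 2]
Births: 1351 × 0.451 = 609  |  1190 × 0.49 = 583 → 1192
Group 2: 760 × 0.972 = 739
Group 3: 1351 × 0.96 = 1297
Group 4: 1190 × 0.969 + 796 × 0.443 = 1153 + 353 = 1506
Giving 1192 / 739 / 1297 / 1506.
[period 3]
Births: 739 × 0.451 = 333  |  1297 × 0.49 = 636 → 969
Group 2: 1192 × 0.972 = 1159
Group 3: 739 × 0.96 = 709
Group 4: 1297 × 0.969 + 1506 × 0.443 = 1257 + 667 = 1924
Giving 969 / 1159 / 709 / 1924.
Total: 3940 → 4761; change = 821; percentage change = 20.8%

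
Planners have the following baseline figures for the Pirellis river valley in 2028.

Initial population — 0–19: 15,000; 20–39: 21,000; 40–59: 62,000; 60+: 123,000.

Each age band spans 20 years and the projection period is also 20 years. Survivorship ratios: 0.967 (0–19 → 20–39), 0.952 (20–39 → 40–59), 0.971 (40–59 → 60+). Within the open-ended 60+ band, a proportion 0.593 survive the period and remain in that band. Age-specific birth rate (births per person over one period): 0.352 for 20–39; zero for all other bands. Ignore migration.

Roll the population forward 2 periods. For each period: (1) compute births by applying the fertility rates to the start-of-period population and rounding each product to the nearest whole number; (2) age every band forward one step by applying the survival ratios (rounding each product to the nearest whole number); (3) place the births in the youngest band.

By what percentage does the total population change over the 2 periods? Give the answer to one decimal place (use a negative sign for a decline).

-43.7

Call the groups 1 to 4, youngest first.
[period 1]
Births: 21000 × 0.352 = 7392
Group 2: 15000 × 0.967 = 14505
Group 3: 21000 × 0.952 = 19992
Group 4: 62000 × 0.971 + 123000 × 0.593 = 60202 + 72939 = 133141
Population now: 0–19=7392, 20–39=14505, 40–59=19992, 60+=133141
[period 2]
Births: 14505 × 0.352 = 5106
Group 2: 7392 × 0.967 = 7148
Group 3: 14505 × 0.952 = 13809
Group 4: 19992 × 0.971 + 133141 × 0.593 = 19412 + 78953 = 98365
Population now: 0–19=5106, 20–39=7148, 40–59=13809, 60+=98365
Total: 221000 → 124428; change = -96572; percentage change = -43.7%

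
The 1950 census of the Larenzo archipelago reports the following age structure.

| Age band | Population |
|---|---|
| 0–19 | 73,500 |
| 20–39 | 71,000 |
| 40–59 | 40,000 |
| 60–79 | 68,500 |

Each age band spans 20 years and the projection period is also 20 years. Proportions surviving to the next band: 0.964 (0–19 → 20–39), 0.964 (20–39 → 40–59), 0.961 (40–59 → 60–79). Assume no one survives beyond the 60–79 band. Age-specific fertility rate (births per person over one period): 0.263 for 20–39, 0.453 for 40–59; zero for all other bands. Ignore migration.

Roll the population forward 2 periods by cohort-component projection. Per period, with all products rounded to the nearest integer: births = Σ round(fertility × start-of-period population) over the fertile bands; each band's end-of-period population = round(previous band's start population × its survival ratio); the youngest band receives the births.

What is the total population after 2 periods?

219186

[period 1]
Births: 71000 × 0.263 = 18673, 40000 × 0.453 = 18120 → total 36793
20–39: 73500 × 0.964 = 70854
40–59: 71000 × 0.964 = 68444
60–79: 40000 × 0.961 = 38440
→ [36793, 70854, 68444, 38440]
[period 2]
Births: 70854 × 0.263 = 18635, 68444 × 0.453 = 31005 → total 49640
20–39: 36793 × 0.964 = 35468
40–59: 70854 × 0.964 = 68303
60–79: 68444 × 0.961 = 65775
→ [49640, 35468, 68303, 65775]
Total after period 2: 49640 + 35468 + 68303 + 65775 = 219186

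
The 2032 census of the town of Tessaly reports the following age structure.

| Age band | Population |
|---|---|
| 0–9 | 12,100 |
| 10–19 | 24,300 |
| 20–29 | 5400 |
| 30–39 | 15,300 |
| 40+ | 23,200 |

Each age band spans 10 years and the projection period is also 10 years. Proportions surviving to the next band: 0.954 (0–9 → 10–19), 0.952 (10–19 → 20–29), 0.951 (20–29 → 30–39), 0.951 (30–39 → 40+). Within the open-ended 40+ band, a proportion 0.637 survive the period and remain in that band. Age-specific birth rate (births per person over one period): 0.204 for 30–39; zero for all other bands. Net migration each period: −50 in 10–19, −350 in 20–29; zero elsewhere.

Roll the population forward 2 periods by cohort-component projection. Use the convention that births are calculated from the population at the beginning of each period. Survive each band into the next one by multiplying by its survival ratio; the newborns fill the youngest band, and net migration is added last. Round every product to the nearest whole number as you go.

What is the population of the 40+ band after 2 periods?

23565

— Period 1 —
Births: 15300 * 0.204 = 3121
10–19: 12100 * 0.954 = 11543
20–29: 24300 * 0.952 = 23134
30–39: 5400 * 0.951 = 5135
40+: 15300 * 0.951 + 23200 * 0.637 = 14550 + 14778 = 29328
Net migration: 10–19 − 50 → 11493; 20–29 − 350 → 22784
Population now: 0–9=3121, 10–19=11493, 20–29=22784, 30–39=5135, 40+=29328
— Period 2 —
Births: 5135 * 0.204 = 1048
10–19: 3121 * 0.954 = 2977
20–29: 11493 * 0.952 = 10941
30–39: 22784 * 0.951 = 21668
40+: 5135 * 0.951 + 29328 * 0.637 = 4883 + 18682 = 23565
Net migration: 10–19 − 50 → 2927; 20–29 − 350 → 10591
Population now: 0–9=1048, 10–19=2927, 20–29=10591, 30–39=21668, 40+=23565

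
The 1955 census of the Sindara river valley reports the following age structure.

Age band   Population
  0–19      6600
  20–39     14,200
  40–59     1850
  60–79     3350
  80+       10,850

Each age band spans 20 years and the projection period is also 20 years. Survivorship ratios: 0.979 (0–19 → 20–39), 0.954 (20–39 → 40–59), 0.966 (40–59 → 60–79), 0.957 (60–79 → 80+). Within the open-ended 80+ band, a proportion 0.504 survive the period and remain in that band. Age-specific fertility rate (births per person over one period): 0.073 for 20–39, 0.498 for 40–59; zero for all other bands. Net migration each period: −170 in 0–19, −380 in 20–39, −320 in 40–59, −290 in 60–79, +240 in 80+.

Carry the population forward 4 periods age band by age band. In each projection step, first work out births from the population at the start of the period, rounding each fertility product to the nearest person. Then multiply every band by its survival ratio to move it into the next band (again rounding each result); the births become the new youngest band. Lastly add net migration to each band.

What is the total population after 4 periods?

22137

Period 1:
Births: 14200 × 0.073 = 1037, 1850 × 0.498 = 921 ⇒ total 1958
20–39: 6600 × 0.979 = 6461
40–59: 14200 × 0.954 = 13547
60–79: 1850 × 0.966 = 1787
80+: 3350 × 0.957 + 10850 × 0.504 = 3206 + 5468 = 8674
Net migration: 0–19 − 170 → 1788; 20–39 − 380 → 6081; 40–59 − 320 → 13227; 60–79 − 290 → 1497; 80+ + 240 → 8914
End of period: [1788, 6081, 13227, 1497, 8914]
Period 2:
Births: 6081 × 0.073 = 444, 13227 × 0.498 = 6587 ⇒ total 7031
20–39: 1788 × 0.979 = 1750
40–59: 6081 × 0.954 = 5801
60–79: 13227 × 0.966 = 12777
80+: 1497 × 0.957 + 8914 × 0.504 = 1433 + 4493 = 5926
Net migration: 0–19 − 170 → 6861; 20–39 − 380 → 1370; 40–59 − 320 → 5481; 60–79 − 290 → 12487; 80+ + 240 → 6166
End of period: [6861, 1370, 5481, 12487, 6166]
Period 3:
Births: 1370 × 0.073 = 100, 5481 × 0.498 = 2730 ⇒ total 2830
20–39: 6861 × 0.979 = 6717
40–59: 1370 × 0.954 = 1307
60–79: 5481 × 0.966 = 5295
80+: 12487 × 0.957 + 6166 × 0.504 = 11950 + 3108 = 15058
Net migration: 0–19 − 170 → 2660; 20–39 − 380 → 6337; 40–59 − 320 → 987; 60–79 − 290 → 5005; 80+ + 240 → 15298
End of period: [2660, 6337, 987, 5005, 15298]
Period 4:
Births: 6337 × 0.073 = 463, 987 × 0.498 = 492 ⇒ total 955
20–39: 2660 × 0.979 = 2604
40–59: 6337 × 0.954 = 6045
60–79: 987 × 0.966 = 953
80+: 5005 × 0.957 + 15298 × 0.504 = 4790 + 7710 = 12500
Net migration: 0–19 − 170 → 785; 20–39 − 380 → 2224; 40–59 − 320 → 5725; 60–79 − 290 → 663; 80+ + 240 → 12740
End of period: [785, 2224, 5725, 663, 12740]
Total after period 4: 785 + 2224 + 5725 + 663 + 12740 = 22137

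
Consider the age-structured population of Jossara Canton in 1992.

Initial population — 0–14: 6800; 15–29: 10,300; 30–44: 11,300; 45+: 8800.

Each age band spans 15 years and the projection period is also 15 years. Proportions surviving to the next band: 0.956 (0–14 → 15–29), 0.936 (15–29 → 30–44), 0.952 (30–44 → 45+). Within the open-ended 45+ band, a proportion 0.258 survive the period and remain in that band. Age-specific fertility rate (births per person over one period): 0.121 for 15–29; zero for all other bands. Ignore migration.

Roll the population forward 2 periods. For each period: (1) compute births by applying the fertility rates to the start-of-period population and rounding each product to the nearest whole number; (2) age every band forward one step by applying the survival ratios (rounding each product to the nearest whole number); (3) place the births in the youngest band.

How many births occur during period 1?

1246

Period 1:
Births: 10300 * 0.121 = 1246
15–29: 6800 * 0.956 = 6501
30–44: 10300 * 0.936 = 9641
45+: 11300 * 0.952 + 8800 * 0.258 = 10758 + 2270 = 13028
End of period: [1246, 6501, 9641, 13028]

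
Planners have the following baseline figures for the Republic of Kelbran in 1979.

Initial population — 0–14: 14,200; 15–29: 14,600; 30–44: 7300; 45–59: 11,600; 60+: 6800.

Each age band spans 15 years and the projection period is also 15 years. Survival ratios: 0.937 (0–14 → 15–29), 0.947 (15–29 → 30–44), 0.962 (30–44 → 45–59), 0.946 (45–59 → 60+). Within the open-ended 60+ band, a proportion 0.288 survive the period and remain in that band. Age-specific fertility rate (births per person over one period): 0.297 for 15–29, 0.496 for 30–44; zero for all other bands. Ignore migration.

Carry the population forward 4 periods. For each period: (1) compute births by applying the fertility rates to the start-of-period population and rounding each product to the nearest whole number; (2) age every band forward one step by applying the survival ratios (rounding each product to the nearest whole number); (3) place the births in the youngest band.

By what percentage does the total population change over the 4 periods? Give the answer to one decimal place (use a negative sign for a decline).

After projecting period 1:
Births: 14600 × 0.297 = 4336, 7300 × 0.496 = 3621 ⇒ total 7957
15–29: 14200 × 0.937 = 13305
30–44: 14600 × 0.947 = 13826
45–59: 7300 × 0.962 = 7023
60+: 11600 × 0.946 + 6800 × 0.288 = 10974 + 1958 = 12932
End of period: [7957, 13305, 13826, 7023, 12932]
After projecting period 2:
Births: 13305 × 0.297 = 3952, 13826 × 0.496 = 6858 ⇒ total 10810
15–29: 7957 × 0.937 = 7456
30–44: 13305 × 0.947 = 12600
45–59: 13826 × 0.962 = 13301
60+: 7023 × 0.946 + 12932 × 0.288 = 6644 + 3724 = 10368
End of period: [10810, 7456, 12600, 13301, 10368]
After projecting period 3:
Births: 7456 × 0.297 = 2214, 12600 × 0.496 = 6250 ⇒ total 8464
15–29: 10810 × 0.937 = 10129
30–44: 7456 × 0.947 = 7061
45–59: 12600 × 0.962 = 12121
60+: 13301 × 0.946 + 10368 × 0.288 = 12583 + 2986 = 15569
End of period: [8464, 10129, 7061, 12121, 15569]
After projecting period 4:
Births: 10129 × 0.297 = 3008, 7061 × 0.496 = 3502 ⇒ total 6510
15–29: 8464 × 0.937 = 7931
30–44: 10129 × 0.947 = 9592
45–59: 7061 × 0.962 = 6793
60+: 12121 × 0.946 + 15569 × 0.288 = 11466 + 4484 = 15950
End of period: [6510, 7931, 9592, 6793, 15950]
Total: 54500 → 46776; change = -7724; percentage change = -14.2%

-14.2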